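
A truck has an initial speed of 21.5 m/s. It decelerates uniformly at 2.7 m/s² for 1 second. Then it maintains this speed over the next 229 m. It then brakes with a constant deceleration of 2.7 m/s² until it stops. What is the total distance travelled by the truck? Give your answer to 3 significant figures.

Phase 1 (decelerating): v₀ = 21.5 m/s, a = -2.7 m/s².
v = v₀ + at = 21.5 + (-2.7)(1) = 18.8 m/s
Δx = v₀t + ½at² = 21.5·1 + 0.5·-2.7·1² = 20.1 m

Phase 2 (constant speed): v₀ = 18.8 m/s, a = 0 m/s².
Constant speed: t = d/v = 229/18.8 = 12.2 s

Phase 3 (decelerating): v₀ = 18.8 m/s, a = -2.7 m/s².
v = v₀ + at → t = (0 − 18.8) / -2.7 = 6.96 s
v² = v₀² + 2aΔx → Δx = (0² − 18.8²)/(2·-2.7) = 65.5 m
Total distance = 20.1 + 229 + 65.5 = 315 m

315 m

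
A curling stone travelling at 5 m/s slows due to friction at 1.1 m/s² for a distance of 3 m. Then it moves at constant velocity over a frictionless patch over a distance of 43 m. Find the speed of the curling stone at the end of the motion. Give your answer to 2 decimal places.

Phase 1 (decelerating): v₀ = 5.00 m/s, a = -1.1 m/s².
v² = v₀² + 2aΔx = 5.00² + 2·-1.1·3 = 18.4 → v = 4.29 m/s
t = (v − v₀)/a = (4.29 − 5.00)/-1.1 = 0.646 s

Phase 2 (constant speed): v₀ = 4.29 m/s, a = 0 m/s².
Constant speed: t = d/v = 43/4.29 = 10.0 s
Final speed = 4.29 m/s

4.29 m/s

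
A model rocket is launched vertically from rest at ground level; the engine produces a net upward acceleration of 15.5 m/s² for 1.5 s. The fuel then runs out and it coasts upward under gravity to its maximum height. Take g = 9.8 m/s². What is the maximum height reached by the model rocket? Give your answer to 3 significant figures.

45.0 m

Phase 1 (powered ascent): v₀ = 0 m/s, a = 15.5 m/s².
v = v₀ + at = 0 + (15.5)(1.5) = 23.2 m/s
Δx = v₀t + ½at² = 0·1.5 + 0.5·15.5·1.5² = 17.4 m

Phase 2 (coasting upward): v₀ = 23.2 m/s, a = -9.8 m/s².
v = v₀ + at → t = (0 − 23.2) / -9.8 = 2.37 s
v² = v₀² + 2aΔx → Δx = (0² − 23.2²)/(2·-9.8) = 27.6 m
Maximum height = 17.4 + 27.6 = 45.0 m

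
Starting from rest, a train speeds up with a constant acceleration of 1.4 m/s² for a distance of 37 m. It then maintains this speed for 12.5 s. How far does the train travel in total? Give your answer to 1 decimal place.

164.2 m

Phase 1 (accelerating): v₀ = 0 m/s, a = 1.4 m/s².
v² = v₀² + 2aΔx = 0² + 2·1.4·37 = 104 → v = 10.2 m/s
t = (v − v₀)/a = (10.2 − 0)/1.4 = 7.27 s

Phase 2 (constant speed): v₀ = 10.2 m/s, a = 0 m/s².
v = v₀ + at = 10.2 + (0)(12.5) = 10.2 m/s
Δx = v₀t + ½at² = 10.2·12.5 + 0.5·0·12.5² = 127 m
Total distance = 37.0 + 127 = 164 m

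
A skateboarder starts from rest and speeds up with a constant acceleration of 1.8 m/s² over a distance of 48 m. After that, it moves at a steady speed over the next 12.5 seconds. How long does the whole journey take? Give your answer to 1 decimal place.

Phase 1 (accelerating): v₀ = 0 m/s, a = 1.8 m/s².
v² = v₀² + 2aΔx = 0² + 2·1.8·48 = 173 → v = 13.1 m/s
t = (v − v₀)/a = (13.1 − 0)/1.8 = 7.30 s

Phase 2 (constant speed): v₀ = 13.1 m/s, a = 0 m/s².
v = v₀ + at = 13.1 + (0)(12.5) = 13.1 m/s
Δx = v₀t + ½at² = 13.1·12.5 + 0.5·0·12.5² = 164 m
Total time = 7.30 + 12.5 = 19.8 s

19.8 s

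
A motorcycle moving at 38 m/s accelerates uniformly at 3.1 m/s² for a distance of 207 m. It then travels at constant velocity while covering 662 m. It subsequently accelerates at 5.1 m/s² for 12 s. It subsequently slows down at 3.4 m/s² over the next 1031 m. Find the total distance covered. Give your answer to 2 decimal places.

2893.89 m

Phase 1 (accelerating): v₀ = 38.0 m/s, a = 3.1 m/s².
v² = v₀² + 2aΔx = 38.0² + 2·3.1·207 = 2730 → v = 52.2 m/s
t = (v − v₀)/a = (52.2 − 38.0)/3.1 = 4.59 s

Phase 2 (constant speed): v₀ = 52.2 m/s, a = 0 m/s².
Constant speed: t = d/v = 662/52.2 = 12.7 s

Phase 3 (accelerating): v₀ = 52.2 m/s, a = 5.1 m/s².
v = v₀ + at = 52.2 + (5.1)(12) = 113 m/s
Δx = v₀t + ½at² = 52.2·12 + 0.5·5.1·12² = 994 m

Phase 4 (decelerating): v₀ = 113 m/s, a = -3.4 m/s².
v² = v₀² + 2aΔx = 113² + 2·-3.4·1031 = 5850 → v = 76.5 m/s
t = (v − v₀)/a = (76.5 − 113)/-3.4 = 10.9 s
Total distance = 207 + 662 + 994 + 1030 = 2890 m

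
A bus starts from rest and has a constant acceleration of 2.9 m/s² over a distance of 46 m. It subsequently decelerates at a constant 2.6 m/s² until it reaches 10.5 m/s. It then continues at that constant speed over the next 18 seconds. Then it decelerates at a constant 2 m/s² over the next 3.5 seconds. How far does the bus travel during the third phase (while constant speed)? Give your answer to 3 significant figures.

Phase 1 (accelerating): v₀ = 0 m/s, a = 2.9 m/s².
v² = v₀² + 2aΔx = 0² + 2·2.9·46 = 267 → v = 16.3 m/s
t = (v − v₀)/a = (16.3 − 0)/2.9 = 5.63 s

Phase 2 (decelerating): v₀ = 16.3 m/s, a = -2.6 m/s².
v = v₀ + at → t = (10.5 − 16.3) / -2.6 = 2.24 s
v² = v₀² + 2aΔx → Δx = (10.5² − 16.3²)/(2·-2.6) = 30.1 m

Phase 3 (constant speed): v₀ = 10.5 m/s, a = 0 m/s².
v = v₀ + at = 10.5 + (0)(18) = 10.5 m/s
Δx = v₀t + ½at² = 10.5·18 + 0.5·0·18² = 189 m
Distance in phase 3 = 189 m

189 m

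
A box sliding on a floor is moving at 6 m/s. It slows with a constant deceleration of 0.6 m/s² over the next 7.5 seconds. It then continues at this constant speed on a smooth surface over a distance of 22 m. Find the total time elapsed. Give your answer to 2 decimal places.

Phase 1 (decelerating): v₀ = 6.00 m/s, a = -0.6 m/s².
v = v₀ + at = 6.00 + (-0.6)(7.5) = 1.50 m/s
Δx = v₀t + ½at² = 6.00·7.5 + 0.5·-0.6·7.5² = 28.1 m

Phase 2 (constant speed): v₀ = 1.50 m/s, a = 0 m/s².
Constant speed: t = d/v = 22/1.50 = 14.7 s
Total time = 7.50 + 14.7 = 22.2 s

22.17 s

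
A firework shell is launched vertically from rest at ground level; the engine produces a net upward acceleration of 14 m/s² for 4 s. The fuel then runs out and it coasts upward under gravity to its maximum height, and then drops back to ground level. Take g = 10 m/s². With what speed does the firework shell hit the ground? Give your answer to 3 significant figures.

73.3 m/s

Phase 1 (powered ascent): v₀ = 0 m/s, a = 14 m/s².
v = v₀ + at = 0 + (14)(4) = 56.0 m/s
Δx = v₀t + ½at² = 0·4 + 0.5·14·4² = 112 m

Phase 2 (coasting upward): v₀ = 56.0 m/s, a = -10 m/s².
v = v₀ + at → t = (0 − 56.0) / -10 = 5.60 s
v² = v₀² + 2aΔx → Δx = (0² − 56.0²)/(2·-10) = 157 m

Phase 3 (free fall): v₀ = 0 m/s, a = -10 m/s².
Falls 269 m from rest: t = √(2·269/10) = 7.33 s; v = g·t = 73.3 m/s.
Impact speed = 73.3 m/s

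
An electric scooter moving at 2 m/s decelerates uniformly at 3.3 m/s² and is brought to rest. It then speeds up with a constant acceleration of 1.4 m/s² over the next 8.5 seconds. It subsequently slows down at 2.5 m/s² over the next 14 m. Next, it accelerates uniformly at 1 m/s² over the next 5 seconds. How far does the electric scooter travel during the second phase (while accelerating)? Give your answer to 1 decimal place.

50.6 m

Phase 1 (decelerating): v₀ = 2.00 m/s, a = -3.3 m/s².
v = v₀ + at → t = (0 − 2.00) / -3.3 = 0.606 s
v² = v₀² + 2aΔx → Δx = (0² − 2.00²)/(2·-3.3) = 0.606 m

Phase 2 (accelerating): v₀ = 0 m/s, a = 1.4 m/s².
v = v₀ + at = 0 + (1.4)(8.5) = 11.9 m/s
Δx = v₀t + ½at² = 0·8.5 + 0.5·1.4·8.5² = 50.6 m
Distance in phase 2 = 50.6 m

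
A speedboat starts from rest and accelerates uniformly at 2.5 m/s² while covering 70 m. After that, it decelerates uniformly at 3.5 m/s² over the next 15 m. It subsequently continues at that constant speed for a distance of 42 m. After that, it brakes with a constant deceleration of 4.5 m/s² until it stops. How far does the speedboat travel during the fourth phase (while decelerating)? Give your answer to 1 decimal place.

Phase 1 (accelerating): v₀ = 0 m/s, a = 2.5 m/s².
v² = v₀² + 2aΔx = 0² + 2·2.5·70 = 350 → v = 18.7 m/s
t = (v − v₀)/a = (18.7 − 0)/2.5 = 7.48 s

Phase 2 (decelerating): v₀ = 18.7 m/s, a = -3.5 m/s².
v² = v₀² + 2aΔx = 18.7² + 2·-3.5·15 = 245 → v = 15.7 m/s
t = (v − v₀)/a = (15.7 − 18.7)/-3.5 = 0.873 s

Phase 3 (constant speed): v₀ = 15.7 m/s, a = 0 m/s².
Constant speed: t = d/v = 42/15.7 = 2.68 s

Phase 4 (decelerating): v₀ = 15.7 m/s, a = -4.5 m/s².
v = v₀ + at → t = (0 − 15.7) / -4.5 = 3.48 s
v² = v₀² + 2aΔx → Δx = (0² − 15.7²)/(2·-4.5) = 27.2 m
Distance in phase 4 = 27.2 m

27.2 m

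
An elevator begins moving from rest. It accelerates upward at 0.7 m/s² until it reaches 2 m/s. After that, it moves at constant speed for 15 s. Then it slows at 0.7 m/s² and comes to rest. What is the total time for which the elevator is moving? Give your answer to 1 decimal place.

Phase 1 (accelerating): v₀ = 0 m/s, a = 0.7 m/s².
v = v₀ + at → t = (2 − 0) / 0.7 = 2.86 s
v² = v₀² + 2aΔx → Δx = (2² − 0²)/(2·0.7) = 2.86 m

Phase 2 (constant speed): v₀ = 2.00 m/s, a = 0 m/s².
v = v₀ + at = 2.00 + (0)(15) = 2.00 m/s
Δx = v₀t + ½at² = 2.00·15 + 0.5·0·15² = 30.0 m

Phase 3 (decelerating): v₀ = 2.00 m/s, a = -0.7 m/s².
v = v₀ + at → t = (0 − 2.00) / -0.7 = 2.86 s
v² = v₀² + 2aΔx → Δx = (0² − 2.00²)/(2·-0.7) = 2.86 m
Total time = 2.86 + 15.0 + 2.86 = 20.7 s

20.7 s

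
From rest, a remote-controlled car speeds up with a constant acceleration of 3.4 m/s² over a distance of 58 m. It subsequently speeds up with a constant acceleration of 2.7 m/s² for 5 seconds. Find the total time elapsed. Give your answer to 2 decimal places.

Phase 1 (accelerating): v₀ = 0 m/s, a = 3.4 m/s².
v² = v₀² + 2aΔx = 0² + 2·3.4·58 = 394 → v = 19.9 m/s
t = (v − v₀)/a = (19.9 − 0)/3.4 = 5.84 s

Phase 2 (accelerating): v₀ = 19.9 m/s, a = 2.7 m/s².
v = v₀ + at = 19.9 + (2.7)(5) = 33.4 m/s
Δx = v₀t + ½at² = 19.9·5 + 0.5·2.7·5² = 133 m
Total time = 5.84 + 5.00 = 10.8 s

10.84 s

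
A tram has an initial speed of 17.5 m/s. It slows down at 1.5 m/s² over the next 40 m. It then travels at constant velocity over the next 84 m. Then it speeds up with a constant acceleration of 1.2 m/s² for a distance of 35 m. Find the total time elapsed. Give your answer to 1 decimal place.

Phase 1 (decelerating): v₀ = 17.5 m/s, a = -1.5 m/s².
v² = v₀² + 2aΔx = 17.5² + 2·-1.5·40 = 186 → v = 13.6 m/s
t = (v − v₀)/a = (13.6 − 17.5)/-1.5 = 2.57 s

Phase 2 (constant speed): v₀ = 13.6 m/s, a = 0 m/s².
Constant speed: t = d/v = 84/13.6 = 6.16 s

Phase 3 (accelerating): v₀ = 13.6 m/s, a = 1.2 m/s².
v² = v₀² + 2aΔx = 13.6² + 2·1.2·35 = 270 → v = 16.4 m/s
t = (v − v₀)/a = (16.4 − 13.6)/1.2 = 2.33 s
Total time = 2.57 + 6.16 + 2.33 = 11.1 s

11.1 s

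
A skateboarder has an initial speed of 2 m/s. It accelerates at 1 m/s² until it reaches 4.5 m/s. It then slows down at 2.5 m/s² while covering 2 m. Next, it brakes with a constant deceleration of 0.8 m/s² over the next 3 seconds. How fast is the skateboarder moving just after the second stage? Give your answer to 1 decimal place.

Phase 1 (accelerating): v₀ = 2.00 m/s, a = 1 m/s².
v = v₀ + at → t = (4.5 − 2.00) / 1 = 2.50 s
v² = v₀² + 2aΔx → Δx = (4.5² − 2.00²)/(2·1) = 8.12 m

Phase 2 (decelerating): v₀ = 4.50 m/s, a = -2.5 m/s².
v² = v₀² + 2aΔx = 4.50² + 2·-2.5·2 = 10.2 → v = 3.20 m/s
t = (v − v₀)/a = (3.20 − 4.50)/-2.5 = 0.519 s
Speed at end of phase 2 = 3.20 m/s

3.2 m/s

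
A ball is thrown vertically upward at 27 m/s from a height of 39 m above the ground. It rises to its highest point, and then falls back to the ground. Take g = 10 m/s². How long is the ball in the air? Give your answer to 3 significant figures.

Phase 1 (rising): v₀ = 27.0 m/s, a = -10 m/s².
v = v₀ + at → t = (0 − 27.0) / -10 = 2.70 s
v² = v₀² + 2aΔx → Δx = (0² − 27.0²)/(2·-10) = 36.5 m

Phase 2 (falling): v₀ = 0 m/s, a = -10 m/s².
Falls 75.5 m from rest: t = √(2·75.5/10) = 3.88 s; v = g·t = 38.8 m/s.
Total time = 2.70 + 3.88 = 6.58 s

6.58 s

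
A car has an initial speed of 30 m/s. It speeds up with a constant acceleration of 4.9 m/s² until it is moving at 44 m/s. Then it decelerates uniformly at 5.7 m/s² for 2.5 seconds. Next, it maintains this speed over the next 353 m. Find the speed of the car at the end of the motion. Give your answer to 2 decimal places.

29.75 m/s

Phase 1 (accelerating): v₀ = 30.0 m/s, a = 4.9 m/s².
v = v₀ + at → t = (44 − 30.0) / 4.9 = 2.86 s
v² = v₀² + 2aΔx → Δx = (44² − 30.0²)/(2·4.9) = 106 m

Phase 2 (decelerating): v₀ = 44.0 m/s, a = -5.7 m/s².
v = v₀ + at = 44.0 + (-5.7)(2.5) = 29.8 m/s
Δx = v₀t + ½at² = 44.0·2.5 + 0.5·-5.7·2.5² = 92.2 m

Phase 3 (constant speed): v₀ = 29.8 m/s, a = 0 m/s².
Constant speed: t = d/v = 353/29.8 = 11.9 s
Final speed = 29.8 m/s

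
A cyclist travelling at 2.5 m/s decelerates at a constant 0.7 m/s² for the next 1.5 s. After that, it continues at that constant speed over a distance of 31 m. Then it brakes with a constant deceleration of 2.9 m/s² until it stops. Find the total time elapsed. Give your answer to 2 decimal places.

23.38 s

Phase 1 (decelerating): v₀ = 2.50 m/s, a = -0.7 m/s².
v = v₀ + at = 2.50 + (-0.7)(1.5) = 1.45 m/s
Δx = v₀t + ½at² = 2.50·1.5 + 0.5·-0.7·1.5² = 2.96 m

Phase 2 (constant speed): v₀ = 1.45 m/s, a = 0 m/s².
Constant speed: t = d/v = 31/1.45 = 21.4 s

Phase 3 (decelerating): v₀ = 1.45 m/s, a = -2.9 m/s².
v = v₀ + at → t = (0 − 1.45) / -2.9 = 0.500 s
v² = v₀² + 2aΔx → Δx = (0² − 1.45²)/(2·-2.9) = 0.363 m
Total time = 1.50 + 21.4 + 0.500 = 23.4 s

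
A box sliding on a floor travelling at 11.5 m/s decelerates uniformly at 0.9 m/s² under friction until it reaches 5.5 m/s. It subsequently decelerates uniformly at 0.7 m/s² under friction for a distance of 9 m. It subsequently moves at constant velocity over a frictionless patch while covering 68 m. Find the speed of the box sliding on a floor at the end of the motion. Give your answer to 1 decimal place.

4.2 m/s

Phase 1 (decelerating): v₀ = 11.5 m/s, a = -0.9 m/s².
v = v₀ + at → t = (5.5 − 11.5) / -0.9 = 6.67 s
v² = v₀² + 2aΔx → Δx = (5.5² − 11.5²)/(2·-0.9) = 56.7 m

Phase 2 (decelerating): v₀ = 5.50 m/s, a = -0.7 m/s².
v² = v₀² + 2aΔx = 5.50² + 2·-0.7·9 = 17.6 → v = 4.20 m/s
t = (v − v₀)/a = (4.20 − 5.50)/-0.7 = 1.86 s

Phase 3 (constant speed): v₀ = 4.20 m/s, a = 0 m/s².
Constant speed: t = d/v = 68/4.20 = 16.2 s
Final speed = 4.20 m/s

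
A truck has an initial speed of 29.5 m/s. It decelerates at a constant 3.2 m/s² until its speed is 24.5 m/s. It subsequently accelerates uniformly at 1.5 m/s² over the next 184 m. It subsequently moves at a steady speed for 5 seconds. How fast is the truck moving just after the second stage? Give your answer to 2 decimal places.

33.94 m/s

Phase 1 (decelerating): v₀ = 29.5 m/s, a = -3.2 m/s².
v = v₀ + at → t = (24.5 − 29.5) / -3.2 = 1.56 s
v² = v₀² + 2aΔx → Δx = (24.5² − 29.5²)/(2·-3.2) = 42.2 m

Phase 2 (accelerating): v₀ = 24.5 m/s, a = 1.5 m/s².
v² = v₀² + 2aΔx = 24.5² + 2·1.5·184 = 1150 → v = 33.9 m/s
t = (v − v₀)/a = (33.9 − 24.5)/1.5 = 6.30 s
Speed at end of phase 2 = 33.9 m/s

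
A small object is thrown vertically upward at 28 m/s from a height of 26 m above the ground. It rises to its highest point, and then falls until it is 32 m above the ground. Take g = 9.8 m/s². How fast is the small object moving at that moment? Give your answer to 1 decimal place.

Phase 1 (rising): v₀ = 28.0 m/s, a = -9.8 m/s².
v = v₀ + at → t = (0 − 28.0) / -9.8 = 2.86 s
v² = v₀² + 2aΔx → Δx = (0² − 28.0²)/(2·-9.8) = 40.0 m

Phase 2 (falling): v₀ = 0 m/s, a = -9.8 m/s².
Falls 34.0 m from rest: t = √(2·34.0/9.8) = 2.63 s; v = g·t = 25.8 m/s.
Final speed = 25.8 m/s

25.8 m/s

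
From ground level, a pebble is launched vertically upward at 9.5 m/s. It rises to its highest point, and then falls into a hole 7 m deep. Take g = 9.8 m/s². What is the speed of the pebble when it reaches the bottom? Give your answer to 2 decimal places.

Phase 1 (rising): v₀ = 9.50 m/s, a = -9.8 m/s².
v = v₀ + at → t = (0 − 9.50) / -9.8 = 0.969 s
v² = v₀² + 2aΔx → Δx = (0² − 9.50²)/(2·-9.8) = 4.60 m

Phase 2 (falling): v₀ = 0 m/s, a = -9.8 m/s².
Falls 11.6 m from rest: t = √(2·11.6/9.8) = 1.54 s; v = g·t = 15.1 m/s.
Final speed = 15.1 m/s

15.08 m/s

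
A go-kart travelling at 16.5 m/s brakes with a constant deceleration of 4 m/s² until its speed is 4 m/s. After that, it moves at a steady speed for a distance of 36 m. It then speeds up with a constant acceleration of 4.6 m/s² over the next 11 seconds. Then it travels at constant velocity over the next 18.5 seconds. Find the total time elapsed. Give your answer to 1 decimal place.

Phase 1 (decelerating): v₀ = 16.5 m/s, a = -4 m/s².
v = v₀ + at → t = (4 − 16.5) / -4 = 3.12 s
v² = v₀² + 2aΔx → Δx = (4² − 16.5²)/(2·-4) = 32.0 m

Phase 2 (constant speed): v₀ = 4.00 m/s, a = 0 m/s².
Constant speed: t = d/v = 36/4.00 = 9.00 s

Phase 3 (accelerating): v₀ = 4.00 m/s, a = 4.6 m/s².
v = v₀ + at = 4.00 + (4.6)(11) = 54.6 m/s
Δx = v₀t + ½at² = 4.00·11 + 0.5·4.6·11² = 322 m

Phase 4 (constant speed): v₀ = 54.6 m/s, a = 0 m/s².
v = v₀ + at = 54.6 + (0)(18.5) = 54.6 m/s
Δx = v₀t + ½at² = 54.6·18.5 + 0.5·0·18.5² = 1010 m
Total time = 3.12 + 9.00 + 11.0 + 18.5 = 41.6 s

41.6 s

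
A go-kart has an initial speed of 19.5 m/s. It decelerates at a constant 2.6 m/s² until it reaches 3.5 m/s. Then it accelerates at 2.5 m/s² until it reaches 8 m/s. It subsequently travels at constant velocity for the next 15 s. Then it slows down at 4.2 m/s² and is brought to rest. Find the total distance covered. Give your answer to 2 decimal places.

208.74 m

Phase 1 (decelerating): v₀ = 19.5 m/s, a = -2.6 m/s².
v = v₀ + at → t = (3.5 − 19.5) / -2.6 = 6.15 s
v² = v₀² + 2aΔx → Δx = (3.5² − 19.5²)/(2·-2.6) = 70.8 m

Phase 2 (accelerating): v₀ = 3.50 m/s, a = 2.5 m/s².
v = v₀ + at → t = (8 − 3.50) / 2.5 = 1.80 s
v² = v₀² + 2aΔx → Δx = (8² − 3.50²)/(2·2.5) = 10.3 m

Phase 3 (constant speed): v₀ = 8.00 m/s, a = 0 m/s².
v = v₀ + at = 8.00 + (0)(15) = 8.00 m/s
Δx = v₀t + ½at² = 8.00·15 + 0.5·0·15² = 120 m

Phase 4 (decelerating): v₀ = 8.00 m/s, a = -4.2 m/s².
v = v₀ + at → t = (0 − 8.00) / -4.2 = 1.90 s
v² = v₀² + 2aΔx → Δx = (0² − 8.00²)/(2·-4.2) = 7.62 m
Total distance = 70.8 + 10.3 + 120 + 7.62 = 209 m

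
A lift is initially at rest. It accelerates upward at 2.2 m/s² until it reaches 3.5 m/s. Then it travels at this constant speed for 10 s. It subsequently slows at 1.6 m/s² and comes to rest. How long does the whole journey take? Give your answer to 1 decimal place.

13.8 s

Phase 1 (accelerating): v₀ = 0 m/s, a = 2.2 m/s².
v = v₀ + at → t = (3.5 − 0) / 2.2 = 1.59 s
v² = v₀² + 2aΔx → Δx = (3.5² − 0²)/(2·2.2) = 2.78 m

Phase 2 (constant speed): v₀ = 3.50 m/s, a = 0 m/s².
v = v₀ + at = 3.50 + (0)(10) = 3.50 m/s
Δx = v₀t + ½at² = 3.50·10 + 0.5·0·10² = 35.0 m

Phase 3 (decelerating): v₀ = 3.50 m/s, a = -1.6 m/s².
v = v₀ + at → t = (0 − 3.50) / -1.6 = 2.19 s
v² = v₀² + 2aΔx → Δx = (0² − 3.50²)/(2·-1.6) = 3.83 m
Total time = 1.59 + 10.0 + 2.19 = 13.8 s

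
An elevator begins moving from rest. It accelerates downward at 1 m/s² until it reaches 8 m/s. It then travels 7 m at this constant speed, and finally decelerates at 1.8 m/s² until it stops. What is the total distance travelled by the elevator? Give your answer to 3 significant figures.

56.8 m

Phase 1 (accelerating): v₀ = 0 m/s, a = 1 m/s².
v = v₀ + at → t = (8 − 0) / 1 = 8.00 s
v² = v₀² + 2aΔx → Δx = (8² − 0²)/(2·1) = 32.0 m

Phase 2 (constant speed): v₀ = 8.00 m/s, a = 0 m/s².
Constant speed: t = d/v = 7/8.00 = 0.875 s

Phase 3 (decelerating): v₀ = 8.00 m/s, a = -1.8 m/s².
v = v₀ + at → t = (0 − 8.00) / -1.8 = 4.44 s
v² = v₀² + 2aΔx → Δx = (0² − 8.00²)/(2·-1.8) = 17.8 m
Total distance = 32.0 + 7.00 + 17.8 = 56.8 m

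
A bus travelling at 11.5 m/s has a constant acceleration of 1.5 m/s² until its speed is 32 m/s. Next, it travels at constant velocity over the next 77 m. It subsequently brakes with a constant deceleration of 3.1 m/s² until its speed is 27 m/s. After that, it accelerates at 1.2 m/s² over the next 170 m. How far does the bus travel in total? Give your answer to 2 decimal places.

591.83 m

Phase 1 (accelerating): v₀ = 11.5 m/s, a = 1.5 m/s².
v = v₀ + at → t = (32 − 11.5) / 1.5 = 13.7 s
v² = v₀² + 2aΔx → Δx = (32² − 11.5²)/(2·1.5) = 297 m

Phase 2 (constant speed): v₀ = 32.0 m/s, a = 0 m/s².
Constant speed: t = d/v = 77/32.0 = 2.41 s

Phase 3 (decelerating): v₀ = 32.0 m/s, a = -3.1 m/s².
v = v₀ + at → t = (27 − 32.0) / -3.1 = 1.61 s
v² = v₀² + 2aΔx → Δx = (27² − 32.0²)/(2·-3.1) = 47.6 m

Phase 4 (accelerating): v₀ = 27.0 m/s, a = 1.2 m/s².
v² = v₀² + 2aΔx = 27.0² + 2·1.2·170 = 1140 → v = 33.7 m/s
t = (v − v₀)/a = (33.7 − 27.0)/1.2 = 5.60 s
Total distance = 297 + 77.0 + 47.6 + 170 = 592 m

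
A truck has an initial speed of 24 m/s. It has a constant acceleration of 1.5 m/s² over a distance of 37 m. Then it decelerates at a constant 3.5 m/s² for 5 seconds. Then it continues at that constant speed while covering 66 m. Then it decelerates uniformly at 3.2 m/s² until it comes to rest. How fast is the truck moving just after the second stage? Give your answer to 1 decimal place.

Phase 1 (accelerating): v₀ = 24.0 m/s, a = 1.5 m/s².
v² = v₀² + 2aΔx = 24.0² + 2·1.5·37 = 687 → v = 26.2 m/s
t = (v − v₀)/a = (26.2 − 24.0)/1.5 = 1.47 s

Phase 2 (decelerating): v₀ = 26.2 m/s, a = -3.5 m/s².
v = v₀ + at = 26.2 + (-3.5)(5) = 8.71 m/s
Δx = v₀t + ½at² = 26.2·5 + 0.5·-3.5·5² = 87.3 m
Speed at end of phase 2 = 8.71 m/s

8.7 m/s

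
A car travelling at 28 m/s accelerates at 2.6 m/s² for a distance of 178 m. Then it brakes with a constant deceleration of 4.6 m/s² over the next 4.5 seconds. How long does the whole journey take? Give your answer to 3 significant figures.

9.63 s

Phase 1 (accelerating): v₀ = 28.0 m/s, a = 2.6 m/s².
v² = v₀² + 2aΔx = 28.0² + 2·2.6·178 = 1710 → v = 41.3 m/s
t = (v − v₀)/a = (41.3 − 28.0)/2.6 = 5.13 s

Phase 2 (decelerating): v₀ = 41.3 m/s, a = -4.6 m/s².
v = v₀ + at = 41.3 + (-4.6)(4.5) = 20.6 m/s
Δx = v₀t + ½at² = 41.3·4.5 + 0.5·-4.6·4.5² = 139 m
Total time = 5.13 + 4.50 = 9.63 s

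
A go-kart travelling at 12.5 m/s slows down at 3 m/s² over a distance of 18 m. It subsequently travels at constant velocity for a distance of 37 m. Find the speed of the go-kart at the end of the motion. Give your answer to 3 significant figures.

6.95 m/s

Phase 1 (decelerating): v₀ = 12.5 m/s, a = -3 m/s².
v² = v₀² + 2aΔx = 12.5² + 2·-3·18 = 48.2 → v = 6.95 m/s
t = (v − v₀)/a = (6.95 − 12.5)/-3 = 1.85 s

Phase 2 (constant speed): v₀ = 6.95 m/s, a = 0 m/s².
Constant speed: t = d/v = 37/6.95 = 5.33 s
Final speed = 6.95 m/s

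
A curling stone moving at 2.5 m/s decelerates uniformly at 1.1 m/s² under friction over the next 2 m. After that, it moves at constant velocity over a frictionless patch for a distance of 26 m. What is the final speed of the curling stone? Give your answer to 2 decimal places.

Phase 1 (decelerating): v₀ = 2.50 m/s, a = -1.1 m/s².
v² = v₀² + 2aΔx = 2.50² + 2·-1.1·2 = 1.85 → v = 1.36 m/s
t = (v − v₀)/a = (1.36 − 2.50)/-1.1 = 1.04 s

Phase 2 (constant speed): v₀ = 1.36 m/s, a = 0 m/s².
Constant speed: t = d/v = 26/1.36 = 19.1 s
Final speed = 1.36 m/s

1.36 m/s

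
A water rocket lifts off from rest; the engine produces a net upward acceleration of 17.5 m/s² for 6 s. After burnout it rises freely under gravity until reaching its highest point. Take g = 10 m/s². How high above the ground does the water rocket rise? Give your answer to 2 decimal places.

Phase 1 (powered ascent): v₀ = 0 m/s, a = 17.5 m/s².
v = v₀ + at = 0 + (17.5)(6) = 105 m/s
Δx = v₀t + ½at² = 0·6 + 0.5·17.5·6² = 315 m

Phase 2 (coasting upward): v₀ = 105 m/s, a = -10 m/s².
v = v₀ + at → t = (0 − 105) / -10 = 10.5 s
v² = v₀² + 2aΔx → Δx = (0² − 105²)/(2·-10) = 551 m
Maximum height = 315 + 551 = 866 m

866.25 m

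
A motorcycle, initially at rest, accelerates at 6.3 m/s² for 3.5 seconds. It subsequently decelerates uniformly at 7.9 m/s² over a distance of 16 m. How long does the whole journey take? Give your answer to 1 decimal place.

4.4 s

Phase 1 (accelerating): v₀ = 0 m/s, a = 6.3 m/s².
v = v₀ + at = 0 + (6.3)(3.5) = 22.1 m/s
Δx = v₀t + ½at² = 0·3.5 + 0.5·6.3·3.5² = 38.6 m

Phase 2 (decelerating): v₀ = 22.1 m/s, a = -7.9 m/s².
v² = v₀² + 2aΔx = 22.1² + 2·-7.9·16 = 233 → v = 15.3 m/s
t = (v − v₀)/a = (15.3 − 22.1)/-7.9 = 0.857 s
Total time = 3.50 + 0.857 = 4.36 s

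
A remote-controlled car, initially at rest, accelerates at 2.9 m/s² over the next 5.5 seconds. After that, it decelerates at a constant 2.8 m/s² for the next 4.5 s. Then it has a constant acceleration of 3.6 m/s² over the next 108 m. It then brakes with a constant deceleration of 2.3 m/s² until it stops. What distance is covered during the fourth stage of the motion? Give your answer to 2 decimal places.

171.48 m

Phase 1 (accelerating): v₀ = 0 m/s, a = 2.9 m/s².
v = v₀ + at = 0 + (2.9)(5.5) = 15.9 m/s
Δx = v₀t + ½at² = 0·5.5 + 0.5·2.9·5.5² = 43.9 m

Phase 2 (decelerating): v₀ = 15.9 m/s, a = -2.8 m/s².
v = v₀ + at = 15.9 + (-2.8)(4.5) = 3.35 m/s
Δx = v₀t + ½at² = 15.9·4.5 + 0.5·-2.8·4.5² = 43.4 m

Phase 3 (accelerating): v₀ = 3.35 m/s, a = 3.6 m/s².
v² = v₀² + 2aΔx = 3.35² + 2·3.6·108 = 789 → v = 28.1 m/s
t = (v − v₀)/a = (28.1 − 3.35)/3.6 = 6.87 s

Phase 4 (decelerating): v₀ = 28.1 m/s, a = -2.3 m/s².
v = v₀ + at → t = (0 − 28.1) / -2.3 = 12.2 s
v² = v₀² + 2aΔx → Δx = (0² − 28.1²)/(2·-2.3) = 171 m
Distance in phase 4 = 171 m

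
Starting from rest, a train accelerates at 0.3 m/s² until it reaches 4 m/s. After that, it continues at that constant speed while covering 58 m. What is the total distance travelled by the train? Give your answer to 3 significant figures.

Phase 1 (accelerating): v₀ = 0 m/s, a = 0.3 m/s².
v = v₀ + at → t = (4 − 0) / 0.3 = 13.3 s
v² = v₀² + 2aΔx → Δx = (4² − 0²)/(2·0.3) = 26.7 m

Phase 2 (constant speed): v₀ = 4.00 m/s, a = 0 m/s².
Constant speed: t = d/v = 58/4.00 = 14.5 s
Total distance = 26.7 + 58.0 = 84.7 m

84.7 m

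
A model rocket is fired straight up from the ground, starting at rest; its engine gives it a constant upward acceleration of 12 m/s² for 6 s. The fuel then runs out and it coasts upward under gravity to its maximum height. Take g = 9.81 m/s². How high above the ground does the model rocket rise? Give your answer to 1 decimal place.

Phase 1 (powered ascent): v₀ = 0 m/s, a = 12 m/s².
v = v₀ + at = 0 + (12)(6) = 72.0 m/s
Δx = v₀t + ½at² = 0·6 + 0.5·12·6² = 216 m

Phase 2 (coasting upward): v₀ = 72.0 m/s, a = -9.81 m/s².
v = v₀ + at → t = (0 − 72.0) / -9.81 = 7.34 s
v² = v₀² + 2aΔx → Δx = (0² − 72.0²)/(2·-9.81) = 264 m
Maximum height = 216 + 264 = 480 m

480.2 m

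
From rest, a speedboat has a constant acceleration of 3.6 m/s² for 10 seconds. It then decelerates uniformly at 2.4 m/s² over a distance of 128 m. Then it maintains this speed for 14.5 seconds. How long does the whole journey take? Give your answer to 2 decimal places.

28.62 s

Phase 1 (accelerating): v₀ = 0 m/s, a = 3.6 m/s².
v = v₀ + at = 0 + (3.6)(10) = 36.0 m/s
Δx = v₀t + ½at² = 0·10 + 0.5·3.6·10² = 180 m

Phase 2 (decelerating): v₀ = 36.0 m/s, a = -2.4 m/s².
v² = v₀² + 2aΔx = 36.0² + 2·-2.4·128 = 682 → v = 26.1 m/s
t = (v − v₀)/a = (26.1 − 36.0)/-2.4 = 4.12 s

Phase 3 (constant speed): v₀ = 26.1 m/s, a = 0 m/s².
v = v₀ + at = 26.1 + (0)(14.5) = 26.1 m/s
Δx = v₀t + ½at² = 26.1·14.5 + 0.5·0·14.5² = 379 m
Total time = 10.0 + 4.12 + 14.5 = 28.6 s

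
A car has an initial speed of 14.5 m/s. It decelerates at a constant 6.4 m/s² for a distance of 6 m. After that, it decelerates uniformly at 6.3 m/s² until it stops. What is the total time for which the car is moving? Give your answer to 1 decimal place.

Phase 1 (decelerating): v₀ = 14.5 m/s, a = -6.4 m/s².
v² = v₀² + 2aΔx = 14.5² + 2·-6.4·6 = 133 → v = 11.6 m/s
t = (v − v₀)/a = (11.6 − 14.5)/-6.4 = 0.461 s

Phase 2 (decelerating): v₀ = 11.6 m/s, a = -6.3 m/s².
v = v₀ + at → t = (0 − 11.6) / -6.3 = 1.83 s
v² = v₀² + 2aΔx → Δx = (0² − 11.6²)/(2·-6.3) = 10.6 m
Total time = 0.461 + 1.83 = 2.29 s

2.3 s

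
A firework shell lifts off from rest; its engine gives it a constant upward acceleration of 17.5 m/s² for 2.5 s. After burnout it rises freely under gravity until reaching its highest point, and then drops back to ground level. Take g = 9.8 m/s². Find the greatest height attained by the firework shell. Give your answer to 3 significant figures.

152 m

Phase 1 (powered ascent): v₀ = 0 m/s, a = 17.5 m/s².
v = v₀ + at = 0 + (17.5)(2.5) = 43.8 m/s
Δx = v₀t + ½at² = 0·2.5 + 0.5·17.5·2.5² = 54.7 m

Phase 2 (coasting upward): v₀ = 43.8 m/s, a = -9.8 m/s².
v = v₀ + at → t = (0 − 43.8) / -9.8 = 4.46 s
v² = v₀² + 2aΔx → Δx = (0² − 43.8²)/(2·-9.8) = 97.7 m
Maximum height = 54.7 + 97.7 = 152 m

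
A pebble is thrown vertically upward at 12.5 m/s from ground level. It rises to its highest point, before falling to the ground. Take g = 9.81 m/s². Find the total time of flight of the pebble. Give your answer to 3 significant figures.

2.55 s

Phase 1 (rising): v₀ = 12.5 m/s, a = -9.81 m/s².
v = v₀ + at → t = (0 − 12.5) / -9.81 = 1.27 s
v² = v₀² + 2aΔx → Δx = (0² − 12.5²)/(2·-9.81) = 7.96 m

Phase 2 (falling): v₀ = 0 m/s, a = -9.81 m/s².
Falls 7.96 m from rest: t = √(2·7.96/9.81) = 1.27 s; v = g·t = 12.5 m/s.
Total time = 1.27 + 1.27 = 2.55 s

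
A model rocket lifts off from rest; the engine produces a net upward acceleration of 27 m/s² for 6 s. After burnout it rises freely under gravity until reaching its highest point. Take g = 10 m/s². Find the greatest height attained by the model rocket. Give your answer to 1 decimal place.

Phase 1 (powered ascent): v₀ = 0 m/s, a = 27 m/s².
v = v₀ + at = 0 + (27)(6) = 162 m/s
Δx = v₀t + ½at² = 0·6 + 0.5·27·6² = 486 m

Phase 2 (coasting upward): v₀ = 162 m/s, a = -10 m/s².
v = v₀ + at → t = (0 − 162) / -10 = 16.2 s
v² = v₀² + 2aΔx → Δx = (0² − 162²)/(2·-10) = 1310 m
Maximum height = 486 + 1310 = 1800 m

1798.2 m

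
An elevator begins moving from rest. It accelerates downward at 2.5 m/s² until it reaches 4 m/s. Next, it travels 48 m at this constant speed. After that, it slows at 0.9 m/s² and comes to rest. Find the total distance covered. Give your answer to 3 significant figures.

60.1 m

Phase 1 (accelerating): v₀ = 0 m/s, a = 2.5 m/s².
v = v₀ + at → t = (4 − 0) / 2.5 = 1.60 s
v² = v₀² + 2aΔx → Δx = (4² − 0²)/(2·2.5) = 3.20 m

Phase 2 (constant speed): v₀ = 4.00 m/s, a = 0 m/s².
Constant speed: t = d/v = 48/4.00 = 12.0 s

Phase 3 (decelerating): v₀ = 4.00 m/s, a = -0.9 m/s².
v = v₀ + at → t = (0 − 4.00) / -0.9 = 4.44 s
v² = v₀² + 2aΔx → Δx = (0² − 4.00²)/(2·-0.9) = 8.89 m
Total distance = 3.20 + 48.0 + 8.89 = 60.1 m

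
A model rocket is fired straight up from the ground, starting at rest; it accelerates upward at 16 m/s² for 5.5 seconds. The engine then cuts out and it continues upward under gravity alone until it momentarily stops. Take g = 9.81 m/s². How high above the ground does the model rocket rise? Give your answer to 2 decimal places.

Phase 1 (powered ascent): v₀ = 0 m/s, a = 16 m/s².
v = v₀ + at = 0 + (16)(5.5) = 88.0 m/s
Δx = v₀t + ½at² = 0·5.5 + 0.5·16·5.5² = 242 m

Phase 2 (coasting upward): v₀ = 88.0 m/s, a = -9.81 m/s².
v = v₀ + at → t = (0 − 88.0) / -9.81 = 8.97 s
v² = v₀² + 2aΔx → Δx = (0² − 88.0²)/(2·-9.81) = 395 m
Maximum height = 242 + 395 = 637 m

636.70 m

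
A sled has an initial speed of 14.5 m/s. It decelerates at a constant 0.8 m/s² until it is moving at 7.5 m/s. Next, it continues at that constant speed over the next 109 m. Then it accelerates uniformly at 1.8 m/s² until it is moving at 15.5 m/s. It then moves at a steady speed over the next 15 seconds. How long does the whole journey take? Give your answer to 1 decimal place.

42.7 s

Phase 1 (decelerating): v₀ = 14.5 m/s, a = -0.8 m/s².
v = v₀ + at → t = (7.5 − 14.5) / -0.8 = 8.75 s
v² = v₀² + 2aΔx → Δx = (7.5² − 14.5²)/(2·-0.8) = 96.2 m

Phase 2 (constant speed): v₀ = 7.50 m/s, a = 0 m/s².
Constant speed: t = d/v = 109/7.50 = 14.5 s

Phase 3 (accelerating): v₀ = 7.50 m/s, a = 1.8 m/s².
v = v₀ + at → t = (15.5 − 7.50) / 1.8 = 4.44 s
v² = v₀² + 2aΔx → Δx = (15.5² − 7.50²)/(2·1.8) = 51.1 m

Phase 4 (constant speed): v₀ = 15.5 m/s, a = 0 m/s².
v = v₀ + at = 15.5 + (0)(15) = 15.5 m/s
Δx = v₀t + ½at² = 15.5·15 + 0.5·0·15² = 232 m
Total time = 8.75 + 14.5 + 4.44 + 15.0 = 42.7 s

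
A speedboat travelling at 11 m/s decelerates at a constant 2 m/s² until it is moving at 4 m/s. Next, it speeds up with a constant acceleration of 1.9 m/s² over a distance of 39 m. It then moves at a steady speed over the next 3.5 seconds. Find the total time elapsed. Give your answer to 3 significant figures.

11.6 s

Phase 1 (decelerating): v₀ = 11.0 m/s, a = -2 m/s².
v = v₀ + at → t = (4 − 11.0) / -2 = 3.50 s
v² = v₀² + 2aΔx → Δx = (4² − 11.0²)/(2·-2) = 26.2 m

Phase 2 (accelerating): v₀ = 4.00 m/s, a = 1.9 m/s².
v² = v₀² + 2aΔx = 4.00² + 2·1.9·39 = 164 → v = 12.8 m/s
t = (v − v₀)/a = (12.8 − 4.00)/1.9 = 4.64 s

Phase 3 (constant speed): v₀ = 12.8 m/s, a = 0 m/s².
v = v₀ + at = 12.8 + (0)(3.5) = 12.8 m/s
Δx = v₀t + ½at² = 12.8·3.5 + 0.5·0·3.5² = 44.8 m
Total time = 3.50 + 4.64 + 3.50 = 11.6 s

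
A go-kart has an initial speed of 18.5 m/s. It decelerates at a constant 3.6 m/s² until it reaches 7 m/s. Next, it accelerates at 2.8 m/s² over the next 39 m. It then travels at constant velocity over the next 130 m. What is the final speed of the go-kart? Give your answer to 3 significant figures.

Phase 1 (decelerating): v₀ = 18.5 m/s, a = -3.6 m/s².
v = v₀ + at → t = (7 − 18.5) / -3.6 = 3.19 s
v² = v₀² + 2aΔx → Δx = (7² − 18.5²)/(2·-3.6) = 40.7 m

Phase 2 (accelerating): v₀ = 7.00 m/s, a = 2.8 m/s².
v² = v₀² + 2aΔx = 7.00² + 2·2.8·39 = 267 → v = 16.4 m/s
t = (v − v₀)/a = (16.4 − 7.00)/2.8 = 3.34 s

Phase 3 (constant speed): v₀ = 16.4 m/s, a = 0 m/s².
Constant speed: t = d/v = 130/16.4 = 7.95 s
Final speed = 16.4 m/s

16.4 m/s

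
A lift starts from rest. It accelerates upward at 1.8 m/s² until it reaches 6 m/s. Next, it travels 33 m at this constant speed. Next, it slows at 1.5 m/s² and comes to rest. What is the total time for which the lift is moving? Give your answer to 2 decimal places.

12.83 s

Phase 1 (accelerating): v₀ = 0 m/s, a = 1.8 m/s².
v = v₀ + at → t = (6 − 0) / 1.8 = 3.33 s
v² = v₀² + 2aΔx → Δx = (6² − 0²)/(2·1.8) = 10.0 m

Phase 2 (constant speed): v₀ = 6.00 m/s, a = 0 m/s².
Constant speed: t = d/v = 33/6.00 = 5.50 s

Phase 3 (decelerating): v₀ = 6.00 m/s, a = -1.5 m/s².
v = v₀ + at → t = (0 − 6.00) / -1.5 = 4.00 s
v² = v₀² + 2aΔx → Δx = (0² − 6.00²)/(2·-1.5) = 12.0 m
Total time = 3.33 + 5.50 + 4.00 = 12.8 s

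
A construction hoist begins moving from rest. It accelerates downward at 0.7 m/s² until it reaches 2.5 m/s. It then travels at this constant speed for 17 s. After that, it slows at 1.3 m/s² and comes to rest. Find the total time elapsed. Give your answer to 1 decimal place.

Phase 1 (accelerating): v₀ = 0 m/s, a = 0.7 m/s².
v = v₀ + at → t = (2.5 − 0) / 0.7 = 3.57 s
v² = v₀² + 2aΔx → Δx = (2.5² − 0²)/(2·0.7) = 4.46 m

Phase 2 (constant speed): v₀ = 2.50 m/s, a = 0 m/s².
v = v₀ + at = 2.50 + (0)(17) = 2.50 m/s
Δx = v₀t + ½at² = 2.50·17 + 0.5·0·17² = 42.5 m

Phase 3 (decelerating): v₀ = 2.50 m/s, a = -1.3 m/s².
v = v₀ + at → t = (0 − 2.50) / -1.3 = 1.92 s
v² = v₀² + 2aΔx → Δx = (0² − 2.50²)/(2·-1.3) = 2.40 m
Total time = 3.57 + 17.0 + 1.92 = 22.5 s

22.5 s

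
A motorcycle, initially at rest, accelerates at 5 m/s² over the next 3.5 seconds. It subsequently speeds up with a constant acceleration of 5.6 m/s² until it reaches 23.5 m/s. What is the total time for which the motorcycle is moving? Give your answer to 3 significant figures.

4.57 s

Phase 1 (accelerating): v₀ = 0 m/s, a = 5 m/s².
v = v₀ + at = 0 + (5)(3.5) = 17.5 m/s
Δx = v₀t + ½at² = 0·3.5 + 0.5·5·3.5² = 30.6 m

Phase 2 (accelerating): v₀ = 17.5 m/s, a = 5.6 m/s².
v = v₀ + at → t = (23.5 − 17.5) / 5.6 = 1.07 s
v² = v₀² + 2aΔx → Δx = (23.5² − 17.5²)/(2·5.6) = 22.0 m
Total time = 3.50 + 1.07 = 4.57 s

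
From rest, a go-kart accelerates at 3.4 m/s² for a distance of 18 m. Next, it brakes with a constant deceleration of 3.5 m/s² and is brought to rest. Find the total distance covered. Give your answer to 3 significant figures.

Phase 1 (accelerating): v₀ = 0 m/s, a = 3.4 m/s².
v² = v₀² + 2aΔx = 0² + 2·3.4·18 = 122 → v = 11.1 m/s
t = (v − v₀)/a = (11.1 − 0)/3.4 = 3.25 s

Phase 2 (decelerating): v₀ = 11.1 m/s, a = -3.5 m/s².
v = v₀ + at → t = (0 − 11.1) / -3.5 = 3.16 s
v² = v₀² + 2aΔx → Δx = (0² − 11.1²)/(2·-3.5) = 17.5 m
Total distance = 18.0 + 17.5 = 35.5 m

35.5 m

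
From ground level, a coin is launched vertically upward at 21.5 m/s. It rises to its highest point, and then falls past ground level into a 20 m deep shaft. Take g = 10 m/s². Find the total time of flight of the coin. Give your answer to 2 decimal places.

Phase 1 (rising): v₀ = 21.5 m/s, a = -10 m/s².
v = v₀ + at → t = (0 − 21.5) / -10 = 2.15 s
v² = v₀² + 2aΔx → Δx = (0² − 21.5²)/(2·-10) = 23.1 m

Phase 2 (falling): v₀ = 0 m/s, a = -10 m/s².
Falls 43.1 m from rest: t = √(2·43.1/10) = 2.94 s; v = g·t = 29.4 m/s.
Total time = 2.15 + 2.94 = 5.09 s

5.09 s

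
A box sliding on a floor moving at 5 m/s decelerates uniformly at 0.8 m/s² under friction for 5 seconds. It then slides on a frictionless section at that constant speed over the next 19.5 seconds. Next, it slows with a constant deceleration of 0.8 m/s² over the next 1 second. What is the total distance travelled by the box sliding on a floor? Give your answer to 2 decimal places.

Phase 1 (decelerating): v₀ = 5.00 m/s, a = -0.8 m/s².
v = v₀ + at = 5.00 + (-0.8)(5) = 1.00 m/s
Δx = v₀t + ½at² = 5.00·5 + 0.5·-0.8·5² = 15.0 m

Phase 2 (constant speed): v₀ = 1.00 m/s, a = 0 m/s².
v = v₀ + at = 1.00 + (0)(19.5) = 1.00 m/s
Δx = v₀t + ½at² = 1.00·19.5 + 0.5·0·19.5² = 19.5 m

Phase 3 (decelerating): v₀ = 1.00 m/s, a = -0.8 m/s².
v = v₀ + at = 1.00 + (-0.8)(1) = 0.200 m/s
Δx = v₀t + ½at² = 1.00·1 + 0.5·-0.8·1² = 0.600 m
Total distance = 15.0 + 19.5 + 0.600 = 35.1 m

35.10 m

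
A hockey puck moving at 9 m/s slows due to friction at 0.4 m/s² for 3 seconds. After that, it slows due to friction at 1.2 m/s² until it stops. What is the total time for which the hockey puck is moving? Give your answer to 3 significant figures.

9.50 s

Phase 1 (decelerating): v₀ = 9.00 m/s, a = -0.4 m/s².
v = v₀ + at = 9.00 + (-0.4)(3) = 7.80 m/s
Δx = v₀t + ½at² = 9.00·3 + 0.5·-0.4·3² = 25.2 m

Phase 2 (decelerating): v₀ = 7.80 m/s, a = -1.2 m/s².
v = v₀ + at → t = (0 − 7.80) / -1.2 = 6.50 s
v² = v₀² + 2aΔx → Δx = (0² − 7.80²)/(2·-1.2) = 25.3 m
Total time = 3.00 + 6.50 = 9.50 s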